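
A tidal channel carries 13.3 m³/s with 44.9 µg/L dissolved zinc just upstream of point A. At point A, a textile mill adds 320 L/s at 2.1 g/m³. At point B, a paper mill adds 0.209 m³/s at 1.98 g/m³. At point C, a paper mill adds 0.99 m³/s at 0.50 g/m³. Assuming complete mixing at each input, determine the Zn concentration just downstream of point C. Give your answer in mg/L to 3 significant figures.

0.147 mg/L

44.9 µg/L = 0.0449 mg/L.
320 L/s = 0.32 m³/s.
After input A: C = (13.3·0.0449 + 0.32·2.1) / 13.62 = 0.09318 mg/L.
After input B: C = (13.62·0.09318 + 0.209·1.98) / 13.83 = 0.1217 mg/L.
After input C: C = (13.83·0.1217 + 0.99·0.5) / 14.82 = 0.147 mg/L.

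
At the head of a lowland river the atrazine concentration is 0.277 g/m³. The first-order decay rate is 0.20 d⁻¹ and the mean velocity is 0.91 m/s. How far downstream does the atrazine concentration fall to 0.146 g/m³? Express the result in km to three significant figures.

From C = C₀·e^(−kt), t = ln(C₀/C)/k = ln(0.277/0.146)/0.20 = 0.6404/0.20 = 3.202 d.
Distance = v·t = 0.91 m/s × 2.767e+05 s = 2.518e+05 m = 251.8 km.

252 km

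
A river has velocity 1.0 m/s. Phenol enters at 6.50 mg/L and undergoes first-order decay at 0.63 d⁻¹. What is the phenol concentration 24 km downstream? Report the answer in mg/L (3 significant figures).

5.46 mg/L

Travel time t = 24 km / 1.0 m/s = 2.4e+04/1.0 = 2.4e+04 s = 0.2778 d.
First-order decay: C = 6.50·exp(−0.63·0.2778) = 6.50·0.8395 = 5.456 mg/L.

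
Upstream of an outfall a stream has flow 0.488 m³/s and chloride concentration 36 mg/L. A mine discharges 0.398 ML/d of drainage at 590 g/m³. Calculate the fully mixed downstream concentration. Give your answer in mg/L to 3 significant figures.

41.2 mg/L

0.398 ML/d = 0.004606 m³/s.
By mass balance at complete mixing, C = (0.004606·590 + 0.488·36) / (0.004606 + 0.488) = 20.29/0.4926 = 41.18 mg/L.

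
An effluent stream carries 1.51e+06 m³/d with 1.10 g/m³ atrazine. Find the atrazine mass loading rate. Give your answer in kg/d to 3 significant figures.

1.51e+06 m³/d = 17.48 m³/s.
Mass flux = Q·C = 17.48 m³/s × 1.1 g/m³ = 19.22 g/s.
= 19.22 g/s × 86.4 = 1661 kg/d.

1660 kg/d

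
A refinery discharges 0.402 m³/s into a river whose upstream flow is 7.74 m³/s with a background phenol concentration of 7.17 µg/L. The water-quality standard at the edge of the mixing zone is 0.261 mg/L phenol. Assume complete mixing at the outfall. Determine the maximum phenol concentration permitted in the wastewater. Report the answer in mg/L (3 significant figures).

7.17 µg/L = 0.00717 mg/L.
Mass balance: 0.261·8.142 = 0.402·Cₑ + 7.74·0.00717.
Cₑ = (2.125 − 0.0555) / 0.402 = 5.148 mg/L.

5.15 mg/L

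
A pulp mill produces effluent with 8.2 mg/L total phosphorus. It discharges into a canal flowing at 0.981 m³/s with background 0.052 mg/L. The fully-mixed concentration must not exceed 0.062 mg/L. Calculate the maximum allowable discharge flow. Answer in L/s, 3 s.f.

Mass balance at complete mixing: C_std·(Q_w + Q_r) = Q_w·C_e + Q_r·C_b.
Rearranging, Q_w = Q_r·(C_std − C_b)/(C_e − C_std) = 0.981·(0.062 − 0.052) / (8.2 − 0.062) = 0.001205 m³/s.
= 1.205 L/s.

1.21 L/s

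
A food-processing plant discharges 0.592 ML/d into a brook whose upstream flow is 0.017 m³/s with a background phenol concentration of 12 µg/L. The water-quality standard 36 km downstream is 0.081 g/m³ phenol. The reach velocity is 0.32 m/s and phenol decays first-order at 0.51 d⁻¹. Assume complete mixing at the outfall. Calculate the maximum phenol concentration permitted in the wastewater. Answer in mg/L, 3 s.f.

0.592 ML/d = 0.006852 m³/s.
12 µg/L = 0.012 mg/L.
Travel time to the compliance point: t = 3.6e+04/0.32 = 1.125e+05 s = 1.302 d; decay factor exp(−0.51·1.302) = 0.5148.
So the concentration just after mixing may be at most 0.081/0.5148 = 0.1574 mg/L.
Mass balance: 0.1574·0.02385 = 0.006852·Cₑ + 0.017·0.012.
Cₑ = (0.003753 − 0.000204) / 0.006852 = 0.518 mg/L.

0.518 mg/L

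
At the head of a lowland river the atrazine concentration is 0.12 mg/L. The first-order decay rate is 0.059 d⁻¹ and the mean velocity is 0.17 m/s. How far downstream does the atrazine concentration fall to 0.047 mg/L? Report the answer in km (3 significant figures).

From C = C₀·e^(−kt), t = ln(C₀/C)/k = ln(0.12/0.047)/0.059 = 0.9373/0.059 = 15.89 d.
Distance = v·t = 0.17 m/s × 1.373e+06 s = 2.334e+05 m = 233.4 km.

233 km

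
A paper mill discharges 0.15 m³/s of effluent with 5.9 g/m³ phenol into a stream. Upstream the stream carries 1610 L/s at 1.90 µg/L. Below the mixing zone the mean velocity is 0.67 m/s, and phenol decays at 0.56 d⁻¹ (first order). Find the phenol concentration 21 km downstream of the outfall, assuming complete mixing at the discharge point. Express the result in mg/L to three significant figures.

1610 L/s = 1.61 m³/s.
1.90 µg/L = 0.0019 mg/L.
After complete mixing, C₀ = (0.15·5.9 + 1.61·0.0019) / 1.76 = 0.5046 mg/L.
Travel time t = 2.1e+04 m / 0.67 m/s = 3.134e+04 s = 0.3628 d.
C = 0.5046·exp(−0.56·0.3628) = 0.5046·0.8162 = 0.4118 mg/L.

0.412 mg/L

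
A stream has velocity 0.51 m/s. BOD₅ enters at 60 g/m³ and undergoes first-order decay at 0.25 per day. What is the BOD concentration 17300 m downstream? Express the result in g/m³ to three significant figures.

54.4 g/m³

Travel time t = 17300 m / 0.51 m/s = 1.73e+04/0.51 = 3.392e+04 s = 0.3926 d.
First-order decay: C = 60·exp(−0.25·0.3926) = 60·0.9065 = 54.39 g/m³.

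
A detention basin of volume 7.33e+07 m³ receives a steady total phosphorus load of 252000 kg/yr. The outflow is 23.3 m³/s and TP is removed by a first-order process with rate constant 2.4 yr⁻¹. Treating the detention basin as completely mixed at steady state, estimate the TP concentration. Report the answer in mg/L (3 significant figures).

0.277 mg/L

Outflow Q = 23.3 m³/s × 3.156e+07 s/yr = 7.353e+08 m³/yr.
Steady-state CSTR mass balance: W = Q·C + k·V·C, so C = W/(Q + kV).
Q + kV = 7.353e+08 + 2.4·7.33e+07 = 9.112e+08 m³/yr.
C = 252000/9.112e+08 = 0.0002766 kg/m³ = 0.2766 mg/L.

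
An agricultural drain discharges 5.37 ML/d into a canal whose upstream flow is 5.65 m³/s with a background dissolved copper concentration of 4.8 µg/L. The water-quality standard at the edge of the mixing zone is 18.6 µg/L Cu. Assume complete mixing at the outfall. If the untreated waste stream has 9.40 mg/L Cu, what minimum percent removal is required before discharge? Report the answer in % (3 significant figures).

86.5 %

5.37 ML/d = 0.06215 m³/s.
4.8 µg/L = 0.0048 mg/L.
18.6 µg/L = 0.0186 mg/L.
Mass balance: 0.0186·5.712 = 0.06215·Cₑ + 5.65·0.0048.
Cₑ = (0.1062 − 0.02712) / 0.06215 = 1.273 mg/L.
Required removal = 1 − 1.273/9.40 = 86.46 %.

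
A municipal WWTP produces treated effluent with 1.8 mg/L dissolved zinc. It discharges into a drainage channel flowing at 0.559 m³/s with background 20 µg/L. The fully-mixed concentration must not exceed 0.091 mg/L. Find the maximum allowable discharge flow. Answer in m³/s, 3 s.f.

0.0232 m³/s

20 µg/L = 0.02 mg/L.
Mass balance at complete mixing: C_std·(Q_w + Q_r) = Q_w·C_e + Q_r·C_b.
Rearranging, Q_w = Q_r·(C_std − C_b)/(C_e − C_std) = 0.559·(0.091 − 0.02) / (1.8 − 0.091) = 0.02322 m³/s.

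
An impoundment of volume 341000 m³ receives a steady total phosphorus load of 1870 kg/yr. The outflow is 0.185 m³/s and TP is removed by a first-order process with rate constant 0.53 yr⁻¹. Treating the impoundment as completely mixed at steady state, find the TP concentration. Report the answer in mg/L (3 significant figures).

Outflow Q = 0.185 m³/s × 3.156e+07 s/yr = 5.838e+06 m³/yr.
Steady-state CSTR mass balance: W = Q·C + k·V·C, so C = W/(Q + kV).
Q + kV = 5.838e+06 + 0.53·341000 = 6.019e+06 m³/yr.
C = 1870/6.019e+06 = 0.0003107 kg/m³ = 0.3107 mg/L.

0.311 mg/L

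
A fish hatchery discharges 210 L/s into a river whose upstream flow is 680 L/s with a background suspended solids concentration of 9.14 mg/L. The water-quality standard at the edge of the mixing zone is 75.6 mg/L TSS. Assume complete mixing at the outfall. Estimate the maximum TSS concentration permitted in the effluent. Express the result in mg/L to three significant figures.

210 L/s = 0.21 m³/s.
680 L/s = 0.68 m³/s.
Mass balance: 75.6·0.89 = 0.21·Cₑ + 0.68·9.14.
Cₑ = (67.28 − 6.215) / 0.21 = 290.8 mg/L.

291 mg/L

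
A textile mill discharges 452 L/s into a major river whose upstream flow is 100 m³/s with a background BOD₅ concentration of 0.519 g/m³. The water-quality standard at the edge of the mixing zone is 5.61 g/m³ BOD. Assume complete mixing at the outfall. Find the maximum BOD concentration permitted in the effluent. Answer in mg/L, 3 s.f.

452 L/s = 0.452 m³/s.
Mass balance: 5.61·100.5 = 0.452·Cₑ + 100·0.519.
Cₑ = (563.5 − 51.9) / 0.452 = 1132 mg/L.

1130 mg/L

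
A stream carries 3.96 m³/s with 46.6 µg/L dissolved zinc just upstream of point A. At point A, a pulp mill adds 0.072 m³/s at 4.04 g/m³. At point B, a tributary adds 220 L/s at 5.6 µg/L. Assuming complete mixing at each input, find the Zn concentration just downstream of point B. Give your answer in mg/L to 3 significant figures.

46.6 µg/L = 0.0466 mg/L.
After input A: C = (3.96·0.0466 + 0.072·4.04) / 4.032 = 0.1179 mg/L.
220 L/s = 0.22 m³/s.
5.6 µg/L = 0.0056 mg/L.
After input B: C = (4.032·0.1179 + 0.22·0.0056) / 4.252 = 0.1121 mg/L.

0.112 mg/L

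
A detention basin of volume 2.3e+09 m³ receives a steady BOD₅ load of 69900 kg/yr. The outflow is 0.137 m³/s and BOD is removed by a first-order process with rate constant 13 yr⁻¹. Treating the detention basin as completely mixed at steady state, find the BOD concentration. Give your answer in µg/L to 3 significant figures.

Outflow Q = 0.137 m³/s × 3.156e+07 s/yr = 4.323e+06 m³/yr.
Steady-state CSTR mass balance: W = Q·C + k·V·C, so C = W/(Q + kV).
Q + kV = 4.323e+06 + 13·2.3e+09 = 2.99e+10 m³/yr.
C = 69900/2.99e+10 = 2.337e-06 kg/m³ = 0.002337 mg/L = 2.337 µg/L.

2.34 µg/L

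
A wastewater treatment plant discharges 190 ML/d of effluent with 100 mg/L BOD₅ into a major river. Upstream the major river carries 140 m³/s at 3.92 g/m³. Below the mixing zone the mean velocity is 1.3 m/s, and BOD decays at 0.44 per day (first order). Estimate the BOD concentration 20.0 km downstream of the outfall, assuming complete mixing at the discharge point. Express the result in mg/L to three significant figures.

190 ML/d = 2.199 m³/s.
After complete mixing, C₀ = (2.199·100 + 140·3.92) / 142.2 = 5.406 mg/L.
Travel time t = 2e+04 m / 1.3 m/s = 1.538e+04 s = 0.1781 d.
C = 5.406·exp(−0.44·0.1781) = 5.406·0.9246 = 4.998 mg/L.

5.00 mg/L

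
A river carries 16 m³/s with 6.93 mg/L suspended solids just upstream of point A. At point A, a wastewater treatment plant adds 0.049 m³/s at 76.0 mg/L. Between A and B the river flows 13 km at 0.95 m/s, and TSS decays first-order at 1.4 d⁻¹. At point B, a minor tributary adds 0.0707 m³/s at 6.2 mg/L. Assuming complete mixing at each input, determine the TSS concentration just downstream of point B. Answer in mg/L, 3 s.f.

After input A: C = (16·6.93 + 0.049·76) / 16.05 = 7.141 mg/L.
Over the 13 km reach to input B (t = 1.368e+04 s = 0.1584 d), decay gives C = 7.141·exp(−1.4·0.1584) = 5.721 mg/L.
After input B: C = (16.05·5.721 + 0.0707·6.2) / 16.12 = 5.723 mg/L.

5.72 mg/L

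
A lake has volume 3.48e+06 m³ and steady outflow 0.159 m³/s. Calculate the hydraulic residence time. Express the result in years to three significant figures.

0.694 yr

Q = 0.159 m³/s × 3.156e+07 s/yr = 5.018e+06 m³/yr.
Hydraulic residence time τ = V/Q = 3.48e+06/5.018e+06 = 0.6936 yr.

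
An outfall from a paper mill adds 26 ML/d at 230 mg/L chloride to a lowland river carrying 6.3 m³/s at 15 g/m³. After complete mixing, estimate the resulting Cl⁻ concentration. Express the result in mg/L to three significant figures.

26 ML/d = 0.3009 m³/s.
Flow-weighted mixing gives C = (0.3009·230 + 6.3·15) / (0.3009 + 6.3) = 163.7/6.601 = 24.8 mg/L.

24.8 mg/L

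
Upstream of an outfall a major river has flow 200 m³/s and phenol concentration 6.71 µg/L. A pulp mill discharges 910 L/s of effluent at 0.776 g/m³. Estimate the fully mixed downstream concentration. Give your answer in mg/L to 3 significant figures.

910 L/s = 0.91 m³/s.
6.71 µg/L = 0.00671 mg/L.
By mass balance at complete mixing, C = (0.91·0.776 + 200·0.00671) / (0.91 + 200) = 2.048/200.9 = 0.01019 mg/L.

0.0102 mg/L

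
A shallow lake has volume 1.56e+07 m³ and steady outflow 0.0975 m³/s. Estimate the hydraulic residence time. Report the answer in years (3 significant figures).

5.07 yr

Q = 0.0975 m³/s × 3.156e+07 s/yr = 3.077e+06 m³/yr.
Hydraulic residence time τ = V/Q = 1.56e+07/3.077e+06 = 5.07 yr.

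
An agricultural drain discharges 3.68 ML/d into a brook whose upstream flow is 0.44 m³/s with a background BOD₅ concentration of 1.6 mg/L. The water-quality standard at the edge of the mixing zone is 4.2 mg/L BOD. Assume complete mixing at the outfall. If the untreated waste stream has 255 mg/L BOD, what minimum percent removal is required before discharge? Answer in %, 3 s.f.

3.68 ML/d = 0.04259 m³/s.
Mass balance: 4.2·0.4826 = 0.04259·Cₑ + 0.44·1.6.
Cₑ = (2.027 − 0.704) / 0.04259 = 31.06 mg/L.
Required removal = 1 − 31.06/255 = 87.82 %.

87.8 %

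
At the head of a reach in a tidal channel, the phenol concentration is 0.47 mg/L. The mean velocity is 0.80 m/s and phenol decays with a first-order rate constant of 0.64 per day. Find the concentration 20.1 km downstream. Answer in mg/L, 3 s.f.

0.390 mg/L

Travel time t = 20.1 km / 0.80 m/s = 2.01e+04/0.80 = 2.512e+04 s = 0.2908 d.
First-order decay: C = 0.47·exp(−0.64·0.2908) = 0.47·0.8302 = 0.3902 mg/L.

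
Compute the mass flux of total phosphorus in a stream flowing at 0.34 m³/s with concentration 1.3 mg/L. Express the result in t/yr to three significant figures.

Mass flux = Q·C = 0.34 m³/s × 1.3 g/m³ = 0.442 g/s.
= 0.442 g/s × 31.56 = 13.95 t/yr.

13.9 t/yr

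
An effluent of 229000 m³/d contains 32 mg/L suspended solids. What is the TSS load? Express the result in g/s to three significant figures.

84.8 g/s

229000 m³/d = 2.65 m³/s.
Mass flux = Q·C = 2.65 m³/s × 32 g/m³ = 84.81 g/s.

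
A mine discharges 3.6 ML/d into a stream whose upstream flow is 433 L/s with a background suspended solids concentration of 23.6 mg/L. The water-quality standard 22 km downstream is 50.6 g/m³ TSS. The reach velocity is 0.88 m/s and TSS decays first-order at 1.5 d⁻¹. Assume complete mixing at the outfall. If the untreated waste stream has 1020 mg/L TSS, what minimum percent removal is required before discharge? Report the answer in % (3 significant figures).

36.8 %

3.6 ML/d = 0.04167 m³/s.
433 L/s = 0.433 m³/s.
Travel time to the compliance point: t = 2.2e+04/0.88 = 2.5e+04 s = 0.2894 d; decay factor exp(−1.5·0.2894) = 0.6479.
So the concentration just after mixing may be at most 50.6/0.6479 = 78.1 mg/L.
Mass balance: 78.1·0.4747 = 0.04167·Cₑ + 0.433·23.6.
Cₑ = (37.07 − 10.22) / 0.04167 = 644.5 mg/L.
Required removal = 1 − 644.5/1020 = 36.82 %.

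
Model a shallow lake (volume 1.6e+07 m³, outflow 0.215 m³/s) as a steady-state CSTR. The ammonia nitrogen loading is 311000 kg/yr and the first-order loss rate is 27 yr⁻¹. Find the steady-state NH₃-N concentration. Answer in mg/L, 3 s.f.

Outflow Q = 0.215 m³/s × 3.156e+07 s/yr = 6.785e+06 m³/yr.
Steady-state CSTR mass balance: W = Q·C + k·V·C, so C = W/(Q + kV).
Q + kV = 6.785e+06 + 27·1.6e+07 = 4.388e+08 m³/yr.
C = 311000/4.388e+08 = 0.0007088 kg/m³ = 0.7088 mg/L.

0.709 mg/L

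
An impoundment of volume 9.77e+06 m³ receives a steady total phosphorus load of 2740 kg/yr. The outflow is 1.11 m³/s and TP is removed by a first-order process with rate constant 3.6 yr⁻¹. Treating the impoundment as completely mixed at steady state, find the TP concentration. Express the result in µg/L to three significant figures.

Outflow Q = 1.11 m³/s × 3.156e+07 s/yr = 3.503e+07 m³/yr.
Steady-state CSTR mass balance: W = Q·C + k·V·C, so C = W/(Q + kV).
Q + kV = 3.503e+07 + 3.6·9.77e+06 = 7.02e+07 m³/yr.
C = 2740/7.02e+07 = 3.903e-05 kg/m³ = 0.03903 mg/L = 39.03 µg/L.

39.0 µg/L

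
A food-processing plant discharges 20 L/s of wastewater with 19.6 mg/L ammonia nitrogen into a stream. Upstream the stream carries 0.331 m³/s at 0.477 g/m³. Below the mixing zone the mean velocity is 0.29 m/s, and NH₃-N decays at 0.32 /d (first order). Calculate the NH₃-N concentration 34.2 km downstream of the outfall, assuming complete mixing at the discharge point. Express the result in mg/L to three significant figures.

1.01 mg/L

20 L/s = 0.02 m³/s.
After complete mixing, C₀ = (0.02·19.6 + 0.331·0.477) / 0.351 = 1.567 mg/L.
Travel time t = 3.42e+04 m / 0.29 m/s = 1.179e+05 s = 1.365 d.
C = 1.567·exp(−0.32·1.365) = 1.567·0.6461 = 1.012 mg/L.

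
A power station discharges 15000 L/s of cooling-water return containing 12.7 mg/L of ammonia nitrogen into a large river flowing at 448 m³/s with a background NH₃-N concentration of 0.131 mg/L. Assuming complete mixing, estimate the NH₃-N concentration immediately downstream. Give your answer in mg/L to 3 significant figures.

15000 L/s = 15 m³/s.
Flow-weighted mixing gives C = (15·12.7 + 448·0.131) / (15 + 448) = 249.2/463 = 0.5382 mg/L.

0.538 mg/L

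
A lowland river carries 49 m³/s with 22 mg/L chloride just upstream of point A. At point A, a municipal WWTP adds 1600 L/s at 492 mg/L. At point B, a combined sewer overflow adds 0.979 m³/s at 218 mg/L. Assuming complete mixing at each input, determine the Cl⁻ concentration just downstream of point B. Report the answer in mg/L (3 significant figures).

1600 L/s = 1.6 m³/s.
After input A: C = (49·22 + 1.6·492) / 50.6 = 36.86 mg/L.
After input B: C = (50.6·36.86 + 0.979·218) / 51.58 = 40.3 mg/L.

40.3 mg/L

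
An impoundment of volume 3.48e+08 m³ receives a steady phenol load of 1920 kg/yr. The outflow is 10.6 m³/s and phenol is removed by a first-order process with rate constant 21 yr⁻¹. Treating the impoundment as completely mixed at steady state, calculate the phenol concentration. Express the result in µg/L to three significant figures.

Outflow Q = 10.6 m³/s × 3.156e+07 s/yr = 3.345e+08 m³/yr.
Steady-state CSTR mass balance: W = Q·C + k·V·C, so C = W/(Q + kV).
Q + kV = 3.345e+08 + 21·3.48e+08 = 7.643e+09 m³/yr.
C = 1920/7.643e+09 = 2.512e-07 kg/m³ = 0.0002512 mg/L = 0.2512 µg/L.

0.251 µg/L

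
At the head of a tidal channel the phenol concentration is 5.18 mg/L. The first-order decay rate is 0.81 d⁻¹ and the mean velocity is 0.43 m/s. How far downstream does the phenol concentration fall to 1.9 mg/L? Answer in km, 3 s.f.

From C = C₀·e^(−kt), t = ln(C₀/C)/k = ln(5.18/1.9)/0.81 = 1.003/0.81 = 1.238 d.
Distance = v·t = 0.43 m/s × 1.07e+05 s = 4.6e+04 m = 46 km.

46.0 km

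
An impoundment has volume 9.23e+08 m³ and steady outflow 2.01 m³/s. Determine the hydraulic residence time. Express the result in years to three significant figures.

14.6 yr

Q = 2.01 m³/s × 3.156e+07 s/yr = 6.343e+07 m³/yr.
Hydraulic residence time τ = V/Q = 9.23e+08/6.343e+07 = 14.55 yr.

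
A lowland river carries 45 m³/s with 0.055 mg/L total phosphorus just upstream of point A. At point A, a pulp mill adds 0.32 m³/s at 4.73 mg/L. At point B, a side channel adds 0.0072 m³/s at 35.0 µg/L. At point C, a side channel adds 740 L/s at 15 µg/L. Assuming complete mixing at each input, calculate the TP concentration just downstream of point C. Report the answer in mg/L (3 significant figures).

0.0868 mg/L

After input A: C = (45·0.055 + 0.32·4.73) / 45.32 = 0.08801 mg/L.
35.0 µg/L = 0.035 mg/L.
After input B: C = (45.32·0.08801 + 0.0072·0.035) / 45.33 = 0.088 mg/L.
740 L/s = 0.74 m³/s.
15 µg/L = 0.015 mg/L.
After input C: C = (45.33·0.088 + 0.74·0.015) / 46.07 = 0.08683 mg/L.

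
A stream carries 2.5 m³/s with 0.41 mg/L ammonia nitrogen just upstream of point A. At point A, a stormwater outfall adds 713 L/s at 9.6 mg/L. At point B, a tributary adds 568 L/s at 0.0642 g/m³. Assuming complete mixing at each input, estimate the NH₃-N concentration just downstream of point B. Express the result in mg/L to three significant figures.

713 L/s = 0.713 m³/s.
After input A: C = (2.5·0.41 + 0.713·9.6) / 3.213 = 2.449 mg/L.
568 L/s = 0.568 m³/s.
After input B: C = (3.213·2.449 + 0.568·0.0642) / 3.781 = 2.091 mg/L.

2.09 mg/L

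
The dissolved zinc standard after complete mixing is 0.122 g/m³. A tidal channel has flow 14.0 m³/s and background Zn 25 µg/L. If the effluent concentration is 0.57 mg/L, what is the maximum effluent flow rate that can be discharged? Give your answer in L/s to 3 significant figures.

25 µg/L = 0.025 mg/L.
Mass balance at complete mixing: C_std·(Q_w + Q_r) = Q_w·C_e + Q_r·C_b.
Rearranging, Q_w = Q_r·(C_std − C_b)/(C_e − C_std) = 14.0·(0.122 − 0.025) / (0.57 − 0.122) = 3.031 m³/s.
= 3031 L/s.

3030 L/s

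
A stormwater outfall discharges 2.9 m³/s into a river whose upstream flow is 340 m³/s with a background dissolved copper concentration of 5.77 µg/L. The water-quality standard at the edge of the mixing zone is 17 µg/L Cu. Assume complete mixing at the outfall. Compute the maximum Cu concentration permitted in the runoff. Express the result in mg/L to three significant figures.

1.33 mg/L

5.77 µg/L = 0.00577 mg/L.
17 µg/L = 0.017 mg/L.
Mass balance: 0.017·342.9 = 2.9·Cₑ + 340·0.00577.
Cₑ = (5.829 − 1.962) / 2.9 = 1.334 mg/L.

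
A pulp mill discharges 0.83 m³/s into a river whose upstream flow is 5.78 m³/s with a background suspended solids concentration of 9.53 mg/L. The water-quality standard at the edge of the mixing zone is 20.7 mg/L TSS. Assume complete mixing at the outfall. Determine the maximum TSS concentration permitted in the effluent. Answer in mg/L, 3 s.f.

98.5 mg/L

Mass balance: 20.7·6.61 = 0.83·Cₑ + 5.78·9.53.
Cₑ = (136.8 − 55.08) / 0.83 = 98.49 mg/L.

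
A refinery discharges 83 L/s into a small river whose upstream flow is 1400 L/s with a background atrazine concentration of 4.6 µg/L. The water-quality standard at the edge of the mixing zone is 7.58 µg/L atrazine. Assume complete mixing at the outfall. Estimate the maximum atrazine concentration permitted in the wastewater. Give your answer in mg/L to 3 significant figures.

83 L/s = 0.083 m³/s.
1400 L/s = 1.4 m³/s.
4.6 µg/L = 0.0046 mg/L.
7.58 µg/L = 0.00758 mg/L.
Mass balance: 0.00758·1.483 = 0.083·Cₑ + 1.4·0.0046.
Cₑ = (0.01124 − 0.00644) / 0.083 = 0.05785 mg/L.

0.0578 mg/L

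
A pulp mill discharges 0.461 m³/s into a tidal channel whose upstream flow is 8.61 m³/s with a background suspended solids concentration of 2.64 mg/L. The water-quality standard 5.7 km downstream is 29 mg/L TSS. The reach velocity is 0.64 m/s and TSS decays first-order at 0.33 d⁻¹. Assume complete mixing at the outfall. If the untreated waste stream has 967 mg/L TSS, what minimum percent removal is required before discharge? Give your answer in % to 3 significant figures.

Travel time to the compliance point: t = 5700/0.64 = 8906 s = 0.1031 d; decay factor exp(−0.33·0.1031) = 0.9666.
So the concentration just after mixing may be at most 29/0.9666 = 30 mg/L.
Mass balance: 30·9.071 = 0.461·Cₑ + 8.61·2.64.
Cₑ = (272.2 − 22.73) / 0.461 = 541.1 mg/L.
Required removal = 1 − 541.1/967 = 44.05 %.

44.0 %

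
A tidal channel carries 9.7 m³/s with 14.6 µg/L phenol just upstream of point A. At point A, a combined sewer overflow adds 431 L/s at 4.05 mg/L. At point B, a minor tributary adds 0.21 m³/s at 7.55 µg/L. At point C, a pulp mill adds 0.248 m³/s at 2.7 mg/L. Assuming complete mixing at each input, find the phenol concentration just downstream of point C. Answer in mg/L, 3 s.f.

0.242 mg/L

14.6 µg/L = 0.0146 mg/L.
431 L/s = 0.431 m³/s.
After input A: C = (9.7·0.0146 + 0.431·4.05) / 10.13 = 0.1863 mg/L.
7.55 µg/L = 0.00755 mg/L.
After input B: C = (10.13·0.1863 + 0.21·0.00755) / 10.34 = 0.1826 mg/L.
After input C: C = (10.34·0.1826 + 0.248·2.7) / 10.59 = 0.2416 mg/L.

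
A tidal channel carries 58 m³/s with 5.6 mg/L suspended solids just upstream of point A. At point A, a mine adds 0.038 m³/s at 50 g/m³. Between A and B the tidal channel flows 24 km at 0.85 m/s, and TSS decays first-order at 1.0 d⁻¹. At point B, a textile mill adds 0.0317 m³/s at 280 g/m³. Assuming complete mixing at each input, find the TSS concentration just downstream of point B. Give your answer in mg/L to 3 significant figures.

4.21 mg/L

After input A: C = (58·5.6 + 0.038·50) / 58.04 = 5.629 mg/L.
Over the 24 km reach to input B (t = 2.824e+04 s = 0.3268 d), decay gives C = 5.629·exp(−1.0·0.3268) = 4.06 mg/L.
After input B: C = (58.04·4.06 + 0.0317·280) / 58.07 = 4.21 mg/L.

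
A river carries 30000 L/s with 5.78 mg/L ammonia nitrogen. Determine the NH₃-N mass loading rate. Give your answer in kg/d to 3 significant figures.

30000 L/s = 30 m³/s.
Mass flux = Q·C = 30 m³/s × 5.78 g/m³ = 173.4 g/s.
= 173.4 g/s × 86.4 = 1.498e+04 kg/d.

15000 kg/d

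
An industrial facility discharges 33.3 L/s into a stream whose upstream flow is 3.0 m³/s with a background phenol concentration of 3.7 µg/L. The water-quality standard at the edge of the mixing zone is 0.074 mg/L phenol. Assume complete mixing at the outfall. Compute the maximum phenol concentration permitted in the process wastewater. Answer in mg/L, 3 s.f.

6.41 mg/L

33.3 L/s = 0.0333 m³/s.
3.7 µg/L = 0.0037 mg/L.
Mass balance: 0.074·3.033 = 0.0333·Cₑ + 3·0.0037.
Cₑ = (0.2245 − 0.0111) / 0.0333 = 6.407 mg/L.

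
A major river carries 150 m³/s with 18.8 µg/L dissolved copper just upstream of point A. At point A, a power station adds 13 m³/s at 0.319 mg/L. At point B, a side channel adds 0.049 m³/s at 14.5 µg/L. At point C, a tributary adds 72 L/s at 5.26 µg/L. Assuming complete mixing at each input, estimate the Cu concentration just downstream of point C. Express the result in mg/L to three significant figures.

18.8 µg/L = 0.0188 mg/L.
After input A: C = (150·0.0188 + 13·0.319) / 163 = 0.04274 mg/L.
14.5 µg/L = 0.0145 mg/L.
After input B: C = (163·0.04274 + 0.049·0.0145) / 163 = 0.04273 mg/L.
72 L/s = 0.072 m³/s.
5.26 µg/L = 0.00526 mg/L.
After input C: C = (163·0.04273 + 0.072·0.00526) / 163.1 = 0.04272 mg/L.

0.0427 mg/L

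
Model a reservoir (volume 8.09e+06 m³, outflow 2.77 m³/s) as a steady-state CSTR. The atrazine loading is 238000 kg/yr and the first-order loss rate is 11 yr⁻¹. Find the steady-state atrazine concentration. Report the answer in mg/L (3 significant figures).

Outflow Q = 2.77 m³/s × 3.156e+07 s/yr = 8.741e+07 m³/yr.
Steady-state CSTR mass balance: W = Q·C + k·V·C, so C = W/(Q + kV).
Q + kV = 8.741e+07 + 11·8.09e+06 = 1.764e+08 m³/yr.
C = 238000/1.764e+08 = 0.001349 kg/m³ = 1.349 mg/L.

1.35 mg/L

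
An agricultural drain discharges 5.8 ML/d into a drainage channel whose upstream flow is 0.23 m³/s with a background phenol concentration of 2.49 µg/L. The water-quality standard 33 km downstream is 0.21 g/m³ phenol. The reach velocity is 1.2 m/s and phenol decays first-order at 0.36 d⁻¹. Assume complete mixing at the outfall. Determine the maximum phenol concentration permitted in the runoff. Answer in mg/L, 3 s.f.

5.8 ML/d = 0.06713 m³/s.
2.49 µg/L = 0.00249 mg/L.
Travel time to the compliance point: t = 3.3e+04/1.2 = 2.75e+04 s = 0.3183 d; decay factor exp(−0.36·0.3183) = 0.8917.
So the concentration just after mixing may be at most 0.21/0.8917 = 0.2355 mg/L.
Mass balance: 0.2355·0.2971 = 0.06713·Cₑ + 0.23·0.00249.
Cₑ = (0.06997 − 0.0005727) / 0.06713 = 1.034 mg/L.

1.03 mg/L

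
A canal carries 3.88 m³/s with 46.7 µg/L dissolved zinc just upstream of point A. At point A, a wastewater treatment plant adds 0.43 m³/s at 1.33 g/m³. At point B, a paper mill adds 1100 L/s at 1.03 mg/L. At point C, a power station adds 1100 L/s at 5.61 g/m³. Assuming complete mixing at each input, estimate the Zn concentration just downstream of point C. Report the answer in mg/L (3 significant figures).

46.7 µg/L = 0.0467 mg/L.
After input A: C = (3.88·0.0467 + 0.43·1.33) / 4.31 = 0.1747 mg/L.
1100 L/s = 1.1 m³/s.
After input B: C = (4.31·0.1747 + 1.1·1.03) / 5.41 = 0.3486 mg/L.
1100 L/s = 1.1 m³/s.
After input C: C = (5.41·0.3486 + 1.1·5.61) / 6.51 = 1.238 mg/L.

1.24 mg/L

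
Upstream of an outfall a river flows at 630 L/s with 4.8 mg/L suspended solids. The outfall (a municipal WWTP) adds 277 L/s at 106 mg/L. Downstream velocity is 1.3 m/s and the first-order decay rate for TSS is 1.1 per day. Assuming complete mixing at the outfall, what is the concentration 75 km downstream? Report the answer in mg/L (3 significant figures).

277 L/s = 0.277 m³/s.
630 L/s = 0.63 m³/s.
After complete mixing, C₀ = (0.277·106 + 0.63·4.8) / 0.907 = 35.71 mg/L.
Travel time t = 7.5e+04 m / 1.3 m/s = 5.769e+04 s = 0.6677 d.
C = 35.71·exp(−1.1·0.6677) = 35.71·0.4797 = 17.13 mg/L.

17.1 mg/L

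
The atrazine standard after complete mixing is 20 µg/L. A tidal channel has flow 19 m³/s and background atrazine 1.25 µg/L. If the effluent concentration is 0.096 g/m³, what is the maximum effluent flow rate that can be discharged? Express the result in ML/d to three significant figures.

1.25 µg/L = 0.00125 mg/L.
20 µg/L = 0.02 mg/L.
Mass balance at complete mixing: C_std·(Q_w + Q_r) = Q_w·C_e + Q_r·C_b.
Rearranging, Q_w = Q_r·(C_std − C_b)/(C_e − C_std) = 19·(0.02 − 0.00125) / (0.096 − 0.02) = 4.688 m³/s.
= 405 ML/d.

405 ML/d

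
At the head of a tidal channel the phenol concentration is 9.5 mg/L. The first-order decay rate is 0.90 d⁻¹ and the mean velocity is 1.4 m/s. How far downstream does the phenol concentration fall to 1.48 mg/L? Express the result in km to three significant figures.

250 km

From C = C₀·e^(−kt), t = ln(C₀/C)/k = ln(9.5/1.48)/0.90 = 1.859/0.90 = 2.066 d.
Distance = v·t = 1.4 m/s × 1.785e+05 s = 2.499e+05 m = 249.9 km.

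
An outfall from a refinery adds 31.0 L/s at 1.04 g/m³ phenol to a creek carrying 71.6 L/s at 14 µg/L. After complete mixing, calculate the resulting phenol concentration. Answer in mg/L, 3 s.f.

31.0 L/s = 0.031 m³/s.
71.6 L/s = 0.0716 m³/s.
14 µg/L = 0.014 mg/L.
Conservation of mass across the mixing zone: C = (0.031·1.04 + 0.0716·0.014) / (0.031 + 0.0716) = 0.03324/0.1026 = 0.324 mg/L.

0.324 mg/L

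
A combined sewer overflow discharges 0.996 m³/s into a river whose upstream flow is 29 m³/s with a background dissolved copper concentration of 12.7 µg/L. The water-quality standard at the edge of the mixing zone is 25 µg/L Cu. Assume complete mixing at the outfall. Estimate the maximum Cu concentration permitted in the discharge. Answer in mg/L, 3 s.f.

0.383 mg/L

12.7 µg/L = 0.0127 mg/L.
25 µg/L = 0.025 mg/L.
Mass balance: 0.025·30 = 0.996·Cₑ + 29·0.0127.
Cₑ = (0.7499 − 0.3683) / 0.996 = 0.3831 mg/L.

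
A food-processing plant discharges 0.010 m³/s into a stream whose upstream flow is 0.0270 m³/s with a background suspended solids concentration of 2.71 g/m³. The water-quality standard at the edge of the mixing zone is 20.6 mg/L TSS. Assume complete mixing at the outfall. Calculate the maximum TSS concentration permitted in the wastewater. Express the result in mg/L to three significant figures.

68.9 mg/L

Mass balance: 20.6·0.037 = 0.01·Cₑ + 0.027·2.71.
Cₑ = (0.7622 − 0.07317) / 0.01 = 68.9 mg/L.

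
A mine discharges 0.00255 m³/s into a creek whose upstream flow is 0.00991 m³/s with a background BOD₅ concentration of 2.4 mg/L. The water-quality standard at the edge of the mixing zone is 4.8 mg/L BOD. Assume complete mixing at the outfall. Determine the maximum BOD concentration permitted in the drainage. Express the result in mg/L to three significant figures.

Mass balance: 4.8·0.01246 = 0.00255·Cₑ + 0.00991·2.4.
Cₑ = (0.05981 − 0.02378) / 0.00255 = 14.13 mg/L.

14.1 mg/L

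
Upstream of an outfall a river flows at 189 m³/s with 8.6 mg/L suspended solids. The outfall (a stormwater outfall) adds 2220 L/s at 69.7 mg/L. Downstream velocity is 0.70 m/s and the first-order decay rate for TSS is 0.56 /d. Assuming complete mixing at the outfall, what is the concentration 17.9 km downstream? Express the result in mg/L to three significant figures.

2220 L/s = 2.22 m³/s.
After complete mixing, C₀ = (2.22·69.7 + 189·8.6) / 191.2 = 9.309 mg/L.
Travel time t = 1.79e+04 m / 0.70 m/s = 2.557e+04 s = 0.296 d.
C = 9.309·exp(−0.56·0.296) = 9.309·0.8473 = 7.887 mg/L.

7.89 mg/L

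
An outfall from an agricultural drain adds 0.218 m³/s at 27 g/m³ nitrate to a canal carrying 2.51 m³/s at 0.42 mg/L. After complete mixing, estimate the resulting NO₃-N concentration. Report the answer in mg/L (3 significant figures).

Flow-weighted mixing gives C = (0.218·27 + 2.51·0.42) / (0.218 + 2.51) = 6.94/2.728 = 2.544 mg/L.

2.54 mg/L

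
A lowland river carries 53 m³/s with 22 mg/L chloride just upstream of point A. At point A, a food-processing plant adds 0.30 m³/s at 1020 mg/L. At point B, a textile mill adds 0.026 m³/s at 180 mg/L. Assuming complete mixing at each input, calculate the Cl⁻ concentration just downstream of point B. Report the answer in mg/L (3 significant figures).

27.7 mg/L

After input A: C = (53·22 + 0.3·1020) / 53.3 = 27.62 mg/L.
After input B: C = (53.3·27.62 + 0.026·180) / 53.33 = 27.69 mg/L.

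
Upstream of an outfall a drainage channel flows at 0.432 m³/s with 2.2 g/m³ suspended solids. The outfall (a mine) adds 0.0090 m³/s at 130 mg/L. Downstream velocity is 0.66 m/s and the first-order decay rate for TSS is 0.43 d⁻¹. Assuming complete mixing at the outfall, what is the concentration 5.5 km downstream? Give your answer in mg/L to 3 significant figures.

4.61 mg/L

After complete mixing, C₀ = (0.009·130 + 0.432·2.2) / 0.441 = 4.808 mg/L.
Travel time t = 5500 m / 0.66 m/s = 8333 s = 0.09645 d.
C = 4.808·exp(−0.43·0.09645) = 4.808·0.9594 = 4.613 mg/L.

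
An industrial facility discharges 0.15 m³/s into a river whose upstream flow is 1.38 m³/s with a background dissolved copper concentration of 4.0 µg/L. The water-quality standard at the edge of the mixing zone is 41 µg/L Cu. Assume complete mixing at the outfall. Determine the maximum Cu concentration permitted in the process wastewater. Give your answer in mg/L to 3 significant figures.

0.381 mg/L

4.0 µg/L = 0.004 mg/L.
41 µg/L = 0.041 mg/L.
Mass balance: 0.041·1.53 = 0.15·Cₑ + 1.38·0.004.
Cₑ = (0.06273 − 0.00552) / 0.15 = 0.3814 mg/L.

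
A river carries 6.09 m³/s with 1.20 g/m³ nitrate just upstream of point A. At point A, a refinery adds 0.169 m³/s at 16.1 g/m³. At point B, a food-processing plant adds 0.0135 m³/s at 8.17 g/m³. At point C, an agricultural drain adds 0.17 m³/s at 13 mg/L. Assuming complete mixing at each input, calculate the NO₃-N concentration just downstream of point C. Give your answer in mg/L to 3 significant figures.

1.92 mg/L

After input A: C = (6.09·1.2 + 0.169·16.1) / 6.259 = 1.602 mg/L.
After input B: C = (6.259·1.602 + 0.0135·8.17) / 6.272 = 1.616 mg/L.
After input C: C = (6.272·1.616 + 0.17·13) / 6.442 = 1.917 mg/L.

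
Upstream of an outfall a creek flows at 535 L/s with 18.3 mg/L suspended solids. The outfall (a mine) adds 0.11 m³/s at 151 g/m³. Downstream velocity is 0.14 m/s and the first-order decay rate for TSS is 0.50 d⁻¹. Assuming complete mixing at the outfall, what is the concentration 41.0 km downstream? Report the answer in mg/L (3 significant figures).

7.52 mg/L

535 L/s = 0.535 m³/s.
After complete mixing, C₀ = (0.11·151 + 0.535·18.3) / 0.645 = 40.93 mg/L.
Travel time t = 4.1e+04 m / 0.14 m/s = 2.929e+05 s = 3.39 d.
C = 40.93·exp(−0.50·3.39) = 40.93·0.1836 = 7.517 mg/L.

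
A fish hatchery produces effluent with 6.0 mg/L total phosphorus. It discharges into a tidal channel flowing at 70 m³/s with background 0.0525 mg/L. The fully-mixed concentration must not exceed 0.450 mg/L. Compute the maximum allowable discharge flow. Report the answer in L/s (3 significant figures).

Mass balance at complete mixing: C_std·(Q_w + Q_r) = Q_w·C_e + Q_r·C_b.
Rearranging, Q_w = Q_r·(C_std − C_b)/(C_e − C_std) = 70·(0.45 − 0.0525) / (6 − 0.45) = 5.014 m³/s.
= 5014 L/s.

5010 L/s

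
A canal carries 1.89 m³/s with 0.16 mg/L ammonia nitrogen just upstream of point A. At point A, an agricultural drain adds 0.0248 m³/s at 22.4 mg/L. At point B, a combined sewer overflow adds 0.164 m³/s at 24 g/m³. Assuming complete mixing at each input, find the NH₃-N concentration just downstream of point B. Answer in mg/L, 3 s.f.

2.31 mg/L

After input A: C = (1.89·0.16 + 0.0248·22.4) / 1.915 = 0.448 mg/L.
After input B: C = (1.915·0.448 + 0.164·24) / 2.079 = 2.306 mg/L.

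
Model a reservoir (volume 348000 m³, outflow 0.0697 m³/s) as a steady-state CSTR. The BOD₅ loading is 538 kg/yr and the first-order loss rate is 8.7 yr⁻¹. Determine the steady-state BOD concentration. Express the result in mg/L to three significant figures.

0.103 mg/L

Outflow Q = 0.0697 m³/s × 3.156e+07 s/yr = 2.2e+06 m³/yr.
Steady-state CSTR mass balance: W = Q·C + k·V·C, so C = W/(Q + kV).
Q + kV = 2.2e+06 + 8.7·348000 = 5.227e+06 m³/yr.
C = 538/5.227e+06 = 0.0001029 kg/m³ = 0.1029 mg/L.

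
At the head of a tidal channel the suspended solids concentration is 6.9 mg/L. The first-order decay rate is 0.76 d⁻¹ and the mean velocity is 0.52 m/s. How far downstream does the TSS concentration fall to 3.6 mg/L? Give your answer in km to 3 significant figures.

From C = C₀·e^(−kt), t = ln(C₀/C)/k = ln(6.9/3.6)/0.76 = 0.6506/0.76 = 0.856 d.
Distance = v·t = 0.52 m/s × 7.396e+04 s = 3.846e+04 m = 38.46 km.

38.5 km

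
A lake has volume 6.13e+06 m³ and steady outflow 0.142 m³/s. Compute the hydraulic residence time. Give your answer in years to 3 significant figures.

Q = 0.142 m³/s × 3.156e+07 s/yr = 4.481e+06 m³/yr.
Hydraulic residence time τ = V/Q = 6.13e+06/4.481e+06 = 1.368 yr.

1.37 yr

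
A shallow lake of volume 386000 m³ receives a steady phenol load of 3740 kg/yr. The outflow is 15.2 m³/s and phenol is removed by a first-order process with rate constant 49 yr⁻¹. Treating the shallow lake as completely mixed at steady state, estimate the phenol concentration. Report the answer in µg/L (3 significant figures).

Outflow Q = 15.2 m³/s × 3.156e+07 s/yr = 4.797e+08 m³/yr.
Steady-state CSTR mass balance: W = Q·C + k·V·C, so C = W/(Q + kV).
Q + kV = 4.797e+08 + 49·386000 = 4.986e+08 m³/yr.
C = 3740/4.986e+08 = 7.501e-06 kg/m³ = 0.007501 mg/L = 7.501 µg/L.

7.50 µg/L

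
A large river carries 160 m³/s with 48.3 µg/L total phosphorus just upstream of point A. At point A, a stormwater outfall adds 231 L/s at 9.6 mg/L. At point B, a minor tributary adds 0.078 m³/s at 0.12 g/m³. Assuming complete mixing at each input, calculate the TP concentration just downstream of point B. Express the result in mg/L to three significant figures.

0.0621 mg/L

48.3 µg/L = 0.0483 mg/L.
231 L/s = 0.231 m³/s.
After input A: C = (160·0.0483 + 0.231·9.6) / 160.2 = 0.06207 mg/L.
After input B: C = (160.2·0.06207 + 0.078·0.12) / 160.3 = 0.0621 mg/L.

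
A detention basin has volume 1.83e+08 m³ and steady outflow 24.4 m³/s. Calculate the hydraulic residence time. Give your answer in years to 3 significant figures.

Q = 24.4 m³/s × 3.156e+07 s/yr = 7.7e+08 m³/yr.
Hydraulic residence time τ = V/Q = 1.83e+08/7.7e+08 = 0.2377 yr.

0.238 yr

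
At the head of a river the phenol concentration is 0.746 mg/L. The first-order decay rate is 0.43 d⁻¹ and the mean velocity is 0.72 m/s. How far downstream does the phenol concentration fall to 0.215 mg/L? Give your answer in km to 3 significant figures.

From C = C₀·e^(−kt), t = ln(C₀/C)/k = ln(0.746/0.215)/0.43 = 1.244/0.43 = 2.893 d.
Distance = v·t = 0.72 m/s × 2.5e+05 s = 1.8e+05 m = 180 km.

180 km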